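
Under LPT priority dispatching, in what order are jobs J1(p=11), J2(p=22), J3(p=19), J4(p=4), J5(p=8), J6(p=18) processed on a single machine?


LPT: sort by longest processing time first
  J2: p=22
  J3: p=19
  J6: p=18
  J1: p=11
  J5: p=8
  J4: p=4
Order: J2 → J3 → J6 → J1 → J5 → J4


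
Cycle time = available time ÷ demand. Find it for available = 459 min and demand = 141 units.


Cycle time = available time / demand
= 459 / 141
= 3.26 min/unit


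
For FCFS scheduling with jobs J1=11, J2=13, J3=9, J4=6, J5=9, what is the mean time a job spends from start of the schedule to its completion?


Completion times:
  J1: completes at 11
  J2: completes at 24
  J3: completes at 33
  J4: completes at 39
  J5: completes at 48
Sum = 155
Average = 155/5
= 31.00


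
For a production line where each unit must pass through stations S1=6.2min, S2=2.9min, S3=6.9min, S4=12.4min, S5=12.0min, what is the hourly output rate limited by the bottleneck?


Bottleneck = longest station time
Station times: [6.2, 2.9, 6.9, 12.4, 12.0]
Max = 12.4 min
Rate = 60 / 12.4
= 4.84 units/hour (bottleneck: 12.4min)


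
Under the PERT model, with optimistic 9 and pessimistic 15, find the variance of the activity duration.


σ² = ((p - o) / 6)² = (p - o)² / 36
= (15 - 9)² / 36
= 6² / 36
= 36 / 36
= 1.0000


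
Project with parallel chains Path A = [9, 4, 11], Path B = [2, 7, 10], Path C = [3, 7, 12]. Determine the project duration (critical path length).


Path A: 9 + 4 + 11 = 24
Path B: 2 + 7 + 10 = 19
Path C: 3 + 7 + 12 = 22
Critical path = longest = max(24, 19, 22)
= 24 (Path A)


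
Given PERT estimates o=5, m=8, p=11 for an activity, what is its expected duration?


te = (o + 4m + p) / 6
= (5 + 4×8 + 11) / 6
= (5 + 32 + 11) / 6
= 48 / 6
= 8.00


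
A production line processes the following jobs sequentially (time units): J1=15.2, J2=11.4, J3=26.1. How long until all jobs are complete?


Sequential makespan: sum all processing times
= 15.2 + 11.4 + 26.1
= 52.7 time units


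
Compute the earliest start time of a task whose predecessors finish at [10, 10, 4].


ES = max of all predecessor completion times
Predecessors: [10, 10, 4]
ES = max(10, 10, 4)
= 10


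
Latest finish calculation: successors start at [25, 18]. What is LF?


LF = min of all successor start times
Successors start at: [25, 18]
LF = min(25, 18)
= 18


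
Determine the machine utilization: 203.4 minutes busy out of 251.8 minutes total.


Utilization = busy / total × 100
= 203.4 / 251.8 × 100
= 80.8%


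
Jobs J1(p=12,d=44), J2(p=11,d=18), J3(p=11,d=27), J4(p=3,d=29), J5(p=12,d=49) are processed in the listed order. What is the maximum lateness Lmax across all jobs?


Lateness per job (L = C - d):
  J1: C=12, d=44, L=-32
  J2: C=23, d=18, L=5
  J3: C=34, d=27, L=7
  J4: C=37, d=29, L=8
  J5: C=49, d=49, L=0
Lmax = max(-32, 5, 7, 8, 0)
= 8


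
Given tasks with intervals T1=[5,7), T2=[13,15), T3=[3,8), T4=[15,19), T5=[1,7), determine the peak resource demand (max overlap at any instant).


Check each time point for overlaps:
  t=5: 3 tasks active (T1, T3, T5)
Max concurrent = 3


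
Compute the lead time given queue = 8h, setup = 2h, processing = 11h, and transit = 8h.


Lead time = queue + setup + processing + transit
= 8 + 2 + 11 + 8
= 29 hours


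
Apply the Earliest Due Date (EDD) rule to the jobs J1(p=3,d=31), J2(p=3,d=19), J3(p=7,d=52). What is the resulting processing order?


EDD: sort by earliest due date
  J2: d=19, p=3
  J1: d=31, p=3
  J3: d=52, p=7
Order: J2 → J1 → J3


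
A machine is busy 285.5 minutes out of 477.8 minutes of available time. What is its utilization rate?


Utilization = busy / total × 100
= 285.5 / 477.8 × 100
= 59.8%


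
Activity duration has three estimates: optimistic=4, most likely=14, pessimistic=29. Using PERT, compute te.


te = (o + 4m + p) / 6
= (4 + 4×14 + 29) / 6
= (4 + 56 + 29) / 6
= 89 / 6
= 14.83


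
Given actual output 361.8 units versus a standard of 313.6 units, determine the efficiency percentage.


Efficiency = (actual / standard) × 100
= (361.8 / 313.6) × 100
= 115.4%


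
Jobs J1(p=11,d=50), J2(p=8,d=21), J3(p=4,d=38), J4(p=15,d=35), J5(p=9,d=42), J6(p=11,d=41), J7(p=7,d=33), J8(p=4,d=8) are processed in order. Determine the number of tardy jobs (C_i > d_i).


Completion vs due date:
  J1: C=11, d=50 → on time
  J2: C=19, d=21 → on time
  J3: C=23, d=38 → on time
  J4: C=38, d=35 → TARDY
  J5: C=47, d=42 → TARDY
  J6: C=58, d=41 → TARDY
  J7: C=65, d=33 → TARDY
  J8: C=69, d=8 → TARDY
Tardy jobs: J4, J5, J6, J7, J8
Count = 5


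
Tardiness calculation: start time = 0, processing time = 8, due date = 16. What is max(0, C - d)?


Completion = start + processing = 0 + 8 = 8
Tardiness = max(0, C - d) = max(0, 8 - 16)
= max(0, -8)
= 0


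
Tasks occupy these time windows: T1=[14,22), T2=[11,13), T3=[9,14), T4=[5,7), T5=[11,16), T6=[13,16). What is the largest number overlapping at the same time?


Check each time point for overlaps:
  t=11: 3 tasks active (T2, T3, T5)
Max concurrent = 3


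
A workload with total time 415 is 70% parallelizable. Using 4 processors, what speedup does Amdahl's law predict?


Amdahl's law: T_p = T × ((1-p) + p/N)
= 415 × ((1-0.7) + 0.7/4)
= 415 × (0.30 + 0.1750)
= 415 × 0.4750
= 197.12
Speedup = 415/197.12
= 2.11×


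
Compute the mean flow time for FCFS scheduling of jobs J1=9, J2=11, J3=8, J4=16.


Completion times:
  J1: completes at 9
  J2: completes at 20
  J3: completes at 28
  J4: completes at 44
Sum = 101
Average = 101/4
= 25.25


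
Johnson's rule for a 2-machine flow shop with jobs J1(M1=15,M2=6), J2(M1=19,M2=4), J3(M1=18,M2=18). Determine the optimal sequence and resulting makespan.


Johnson's rule:
Group 1 (M1≤M2, sort by M1): ['J3']
Group 2 (M1>M2, sort desc M2): ['J1', 'J2']
Sequence: J3 → J1 → J2
Makespan calculation:
  J3: M1 done=18, M2 done=36
  J1: M1 done=33, M2 done=42
  J2: M1 done=52, M2 done=56
= Sequence: J3 → J1 → J2, Makespan: 56


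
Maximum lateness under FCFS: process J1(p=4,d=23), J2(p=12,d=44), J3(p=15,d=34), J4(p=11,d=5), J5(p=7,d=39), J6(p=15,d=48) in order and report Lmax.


Lateness per job (L = C - d):
  J1: C=4, d=23, L=-19
  J2: C=16, d=44, L=-28
  J3: C=31, d=34, L=-3
  J4: C=42, d=5, L=37
  J5: C=49, d=39, L=10
  J6: C=64, d=48, L=16
Lmax = max(-19, -28, -3, 37, 10, 16)
= 37


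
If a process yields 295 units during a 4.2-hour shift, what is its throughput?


Throughput = units / time
= 295 / 4.2
= 70.2 units/hour


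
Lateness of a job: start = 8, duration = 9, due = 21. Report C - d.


Completion = 8 + 9 = 17
Lateness = C - d = 17 - 21
= -4


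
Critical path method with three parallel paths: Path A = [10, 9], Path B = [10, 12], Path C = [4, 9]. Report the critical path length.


Path A: 10 + 9 = 19
Path B: 10 + 12 = 22
Path C: 4 + 9 = 13
Critical path = longest = max(19, 22, 13)
= 22 (Path B)


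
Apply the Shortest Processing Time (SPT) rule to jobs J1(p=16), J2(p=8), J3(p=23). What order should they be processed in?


SPT: sort by shortest processing time
  J2: p=8
  J1: p=16
  J3: p=23
Order: J2 → J1 → J3


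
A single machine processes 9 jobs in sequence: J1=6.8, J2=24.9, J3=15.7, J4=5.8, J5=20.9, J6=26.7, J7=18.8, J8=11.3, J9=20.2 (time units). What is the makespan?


Sequential makespan: sum all processing times
= 6.8 + 24.9 + 15.7 + 5.8 + 20.9 + 26.7 + 18.8 + 11.3 + 20.2
= 151.1 time units


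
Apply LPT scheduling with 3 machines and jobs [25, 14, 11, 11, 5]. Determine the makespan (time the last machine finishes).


Jobs (LPT sorted): [25, 14, 11, 11, 5]
Machines: 3
  J=25 → Machine 1 (load: 0+25=25)
  J=14 → Machine 2 (load: 0+14=14)
  J=11 → Machine 3 (load: 0+11=11)
  J=11 → Machine 3 (load: 11+11=22)
  J=5 → Machine 2 (load: 14+5=19)
Machine loads: [25, 19, 22]
Makespan = max = 25 time units


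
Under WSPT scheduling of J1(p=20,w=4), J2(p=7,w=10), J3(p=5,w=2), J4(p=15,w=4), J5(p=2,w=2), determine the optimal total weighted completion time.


WSPT order (by p/w): J2 → J5 → J3 → J4 → J1
  J2: C=7, w·C=10×7=70
  J5: C=9, w·C=2×9=18
  J3: C=14, w·C=2×14=28
  J4: C=29, w·C=4×29=116
  J1: C=49, w·C=4×49=196
Σ w·C = 428
= 428


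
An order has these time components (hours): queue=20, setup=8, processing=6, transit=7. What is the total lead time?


Lead time = queue + setup + processing + transit
= 20 + 8 + 6 + 7
= 41 hours


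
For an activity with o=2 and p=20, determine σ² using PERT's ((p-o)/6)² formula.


σ² = ((p - o) / 6)² = (p - o)² / 36
= (20 - 2)² / 36
= 18² / 36
= 324 / 36
= 9.0000


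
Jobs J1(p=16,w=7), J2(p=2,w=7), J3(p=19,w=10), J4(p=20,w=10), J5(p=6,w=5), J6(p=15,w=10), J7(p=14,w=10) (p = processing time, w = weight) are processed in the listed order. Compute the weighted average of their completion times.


Completion times:
  J1: C=16, w×C=7×16=112
  J2: C=18, w×C=7×18=126
  J3: C=37, w×C=10×37=370
  J4: C=57, w×C=10×57=570
  J5: C=63, w×C=5×63=315
  J6: C=78, w×C=10×78=780
  J7: C=92, w×C=10×92=920
Sum w×C = 3193
Sum w = 59
Weighted avg = 3193/59
= 54.12


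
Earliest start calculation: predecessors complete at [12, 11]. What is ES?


ES = max of all predecessor completion times
Predecessors: [12, 11]
ES = max(12, 11)
= 12


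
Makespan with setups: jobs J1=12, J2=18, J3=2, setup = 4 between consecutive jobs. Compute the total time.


Makespan = Σ processing + (n-1) × setup
= (12 + 18 + 2) + (3-1)×4
= 32 + 8
= 40 time units


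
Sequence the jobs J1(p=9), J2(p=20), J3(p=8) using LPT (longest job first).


LPT: sort by longest processing time first
  J2: p=20
  J1: p=9
  J3: p=8
Order: J2 → J1 → J3


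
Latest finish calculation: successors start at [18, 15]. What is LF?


LF = min of all successor start times
Successors start at: [18, 15]
LF = min(18, 15)
= 15


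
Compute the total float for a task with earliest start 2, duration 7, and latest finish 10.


EF = ES + duration = 2 + 7 = 9
LS = LF - duration = 10 - 7 = 3
Total Float = LF - EF = 10 - 9
(or LS - ES = 3 - 2)
= 1


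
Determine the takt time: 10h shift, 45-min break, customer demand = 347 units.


Available = 10×60 - 45 = 555 min
Takt time = 555 / 347
= 1.60 min/unit


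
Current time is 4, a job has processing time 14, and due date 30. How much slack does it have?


Slack = due - current_time - processing
= 30 - 4 - 14
= 12


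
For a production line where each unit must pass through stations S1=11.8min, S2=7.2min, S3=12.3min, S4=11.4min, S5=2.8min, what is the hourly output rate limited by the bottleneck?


Bottleneck = longest station time
Station times: [11.8, 7.2, 12.3, 11.4, 2.8]
Max = 12.3 min
Rate = 60 / 12.3
= 4.88 units/hour (bottleneck: 12.3min)


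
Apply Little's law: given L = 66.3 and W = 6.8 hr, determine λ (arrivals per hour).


Little's law: L = λW → λ = L / W
= 66.3 / 6.8
= 9.75 per hour


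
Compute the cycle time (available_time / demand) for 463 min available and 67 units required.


Cycle time = available time / demand
= 463 / 67
= 6.91 min/unit


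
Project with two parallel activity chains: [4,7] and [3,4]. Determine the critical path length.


Path A: 4 + 7 = 11
Path B: 3 + 4 = 7
Critical path = longest = max(11, 7)
= 11 (Path A)


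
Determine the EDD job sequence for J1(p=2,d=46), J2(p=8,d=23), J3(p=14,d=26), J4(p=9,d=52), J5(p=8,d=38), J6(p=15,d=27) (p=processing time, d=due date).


EDD: sort by earliest due date
  J2: d=23, p=8
  J3: d=26, p=14
  J6: d=27, p=15
  J5: d=38, p=8
  J1: d=46, p=2
  J4: d=52, p=9
Order: J2 → J3 → J6 → J5 → J1 → J4


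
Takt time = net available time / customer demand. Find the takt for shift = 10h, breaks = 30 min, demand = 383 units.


Available = 10×60 - 30 = 570 min
Takt time = 570 / 383
= 1.49 min/unit


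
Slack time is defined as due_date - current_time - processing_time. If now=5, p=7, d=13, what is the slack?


Slack = due - current_time - processing
= 13 - 5 - 7
= 1


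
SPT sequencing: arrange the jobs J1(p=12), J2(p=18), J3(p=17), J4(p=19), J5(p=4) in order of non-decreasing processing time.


SPT: sort by shortest processing time
  J5: p=4
  J1: p=12
  J3: p=17
  J2: p=18
  J4: p=19
Order: J5 → J1 → J3 → J2 → J4


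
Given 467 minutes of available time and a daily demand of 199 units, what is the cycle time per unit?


Cycle time = available time / demand
= 467 / 199
= 2.35 min/unit


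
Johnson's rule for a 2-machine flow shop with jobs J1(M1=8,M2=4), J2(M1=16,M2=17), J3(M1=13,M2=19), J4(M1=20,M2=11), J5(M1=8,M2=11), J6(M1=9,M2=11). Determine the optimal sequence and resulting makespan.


Johnson's rule:
Group 1 (M1≤M2, sort by M1): ['J5', 'J6', 'J3', 'J2']
Group 2 (M1>M2, sort desc M2): ['J4', 'J1']
Sequence: J5 → J6 → J3 → J2 → J4 → J1
Makespan calculation:
  J5: M1 done=8, M2 done=19
  J6: M1 done=17, M2 done=30
  J3: M1 done=30, M2 done=49
  J2: M1 done=46, M2 done=66
  J4: M1 done=66, M2 done=77
  J1: M1 done=74, M2 done=81
= Sequence: J5 → J6 → J3 → J2 → J4 → J1, Makespan: 81


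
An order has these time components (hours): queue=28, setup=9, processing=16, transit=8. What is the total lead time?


Lead time = queue + setup + processing + transit
= 28 + 9 + 16 + 8
= 61 hours


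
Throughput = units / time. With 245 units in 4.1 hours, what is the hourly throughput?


Throughput = units / time
= 245 / 4.1
= 59.8 units/hour


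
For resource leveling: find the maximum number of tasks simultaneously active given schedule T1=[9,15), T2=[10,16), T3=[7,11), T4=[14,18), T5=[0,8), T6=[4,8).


Check each time point for overlaps:
  t=7: 3 tasks active (T3, T5, T6)
Max concurrent = 3


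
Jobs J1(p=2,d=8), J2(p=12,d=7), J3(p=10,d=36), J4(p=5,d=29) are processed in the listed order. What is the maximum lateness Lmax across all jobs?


Lateness per job (L = C - d):
  J1: C=2, d=8, L=-6
  J2: C=14, d=7, L=7
  J3: C=24, d=36, L=-12
  J4: C=29, d=29, L=0
Lmax = max(-6, 7, -12, 0)
= 7


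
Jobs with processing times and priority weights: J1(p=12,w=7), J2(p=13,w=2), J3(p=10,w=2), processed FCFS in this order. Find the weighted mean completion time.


Completion times:
  J1: C=12, w×C=7×12=84
  J2: C=25, w×C=2×25=50
  J3: C=35, w×C=2×35=70
Sum w×C = 204
Sum w = 11
Weighted avg = 204/11
= 18.55


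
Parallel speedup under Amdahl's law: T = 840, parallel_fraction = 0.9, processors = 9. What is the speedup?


Amdahl's law: T_p = T × ((1-p) + p/N)
= 840 × ((1-0.9) + 0.9/9)
= 840 × (0.10 + 0.1000)
= 840 × 0.2000
= 168.00
Speedup = 840/168.00
= 5.00×


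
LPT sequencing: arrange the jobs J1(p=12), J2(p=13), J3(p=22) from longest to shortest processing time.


LPT: sort by longest processing time first
  J3: p=22
  J2: p=13
  J1: p=12
Order: J3 → J2 → J1


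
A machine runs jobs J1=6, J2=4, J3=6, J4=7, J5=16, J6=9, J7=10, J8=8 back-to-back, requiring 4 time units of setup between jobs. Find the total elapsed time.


Makespan = Σ processing + (n-1) × setup
= (6 + 4 + 6 + 7 + 16 + 9 + 10 + 8) + (8-1)×4
= 66 + 28
= 94 time units


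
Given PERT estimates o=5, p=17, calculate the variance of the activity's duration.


σ² = ((p - o) / 6)² = (p - o)² / 36
= (17 - 5)² / 36
= 12² / 36
= 144 / 36
= 4.0000


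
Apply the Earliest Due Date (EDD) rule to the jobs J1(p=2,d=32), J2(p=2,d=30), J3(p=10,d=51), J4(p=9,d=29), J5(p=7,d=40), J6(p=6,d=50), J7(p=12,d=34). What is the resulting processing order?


EDD: sort by earliest due date
  J4: d=29, p=9
  J2: d=30, p=2
  J1: d=32, p=2
  J7: d=34, p=12
  J5: d=40, p=7
  J6: d=50, p=6
  J3: d=51, p=10
Order: J4 → J2 → J1 → J7 → J5 → J6 → J3


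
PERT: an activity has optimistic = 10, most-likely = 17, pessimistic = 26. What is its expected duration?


te = (o + 4m + p) / 6
= (10 + 4×17 + 26) / 6
= (10 + 68 + 26) / 6
= 104 / 6
= 17.33


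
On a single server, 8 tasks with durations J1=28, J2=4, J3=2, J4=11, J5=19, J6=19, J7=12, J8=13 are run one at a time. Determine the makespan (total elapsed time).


Sequential makespan: sum all processing times
= 28 + 4 + 2 + 11 + 19 + 19 + 12 + 13
= 108 time units


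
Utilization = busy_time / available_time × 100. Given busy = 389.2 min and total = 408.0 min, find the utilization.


Utilization = busy / total × 100
= 389.2 / 408.0 × 100
= 95.4%


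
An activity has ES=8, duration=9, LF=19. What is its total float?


EF = ES + duration = 8 + 9 = 17
LS = LF - duration = 19 - 9 = 10
Total Float = LF - EF = 19 - 17
(or LS - ES = 10 - 8)
= 2


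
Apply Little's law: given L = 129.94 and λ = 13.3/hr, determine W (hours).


Little's law: L = λW → W = L / λ
= 129.94 / 13.3
= 9.77 hours


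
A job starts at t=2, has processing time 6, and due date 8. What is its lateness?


Completion = 2 + 6 = 8
Lateness = C - d = 8 - 8
= 0


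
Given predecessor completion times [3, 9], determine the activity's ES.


ES = max of all predecessor completion times
Predecessors: [3, 9]
ES = max(3, 9)
= 9


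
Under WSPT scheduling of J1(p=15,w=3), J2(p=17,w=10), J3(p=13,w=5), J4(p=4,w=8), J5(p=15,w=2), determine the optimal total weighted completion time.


WSPT order (by p/w): J4 → J2 → J3 → J1 → J5
  J4: C=4, w·C=8×4=32
  J2: C=21, w·C=10×21=210
  J3: C=34, w·C=5×34=170
  J1: C=49, w·C=3×49=147
  J5: C=64, w·C=2×64=128
Σ w·C = 687
= 687


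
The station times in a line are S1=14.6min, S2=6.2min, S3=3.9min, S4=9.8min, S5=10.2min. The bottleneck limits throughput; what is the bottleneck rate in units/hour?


Bottleneck = longest station time
Station times: [14.6, 6.2, 3.9, 9.8, 10.2]
Max = 14.6 min
Rate = 60 / 14.6
= 4.11 units/hour (bottleneck: 14.6min)


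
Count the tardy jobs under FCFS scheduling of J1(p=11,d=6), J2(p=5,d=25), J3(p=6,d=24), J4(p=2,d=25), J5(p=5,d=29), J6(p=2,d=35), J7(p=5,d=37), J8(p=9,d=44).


Completion vs due date:
  J1: C=11, d=6 → TARDY
  J2: C=16, d=25 → on time
  J3: C=22, d=24 → on time
  J4: C=24, d=25 → on time
  J5: C=29, d=29 → on time
  J6: C=31, d=35 → on time
  J7: C=36, d=37 → on time
  J8: C=45, d=44 → TARDY
Tardy jobs: J1, J8
Count = 2


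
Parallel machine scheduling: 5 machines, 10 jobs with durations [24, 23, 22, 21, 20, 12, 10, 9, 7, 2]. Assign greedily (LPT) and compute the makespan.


Jobs (LPT sorted): [24, 23, 22, 21, 20, 12, 10, 9, 7, 2]
Machines: 5
  J=24 → Machine 1 (load: 0+24=24)
  J=23 → Machine 2 (load: 0+23=23)
  J=22 → Machine 3 (load: 0+22=22)
  J=21 → Machine 4 (load: 0+21=21)
  J=20 → Machine 5 (load: 0+20=20)
  J=12 → Machine 5 (load: 20+12=32)
  J=10 → Machine 4 (load: 21+10=31)
  J=9 → Machine 3 (load: 22+9=31)
  J=7 → Machine 2 (load: 23+7=30)
  J=2 → Machine 1 (load: 24+2=26)
Machine loads: [26, 30, 31, 31, 32]
Makespan = max = 32 time units


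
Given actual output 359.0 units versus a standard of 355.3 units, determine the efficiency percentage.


Efficiency = (actual / standard) × 100
= (359.0 / 355.3) × 100
= 101.0%


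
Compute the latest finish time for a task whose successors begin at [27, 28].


LF = min of all successor start times
Successors start at: [27, 28]
LF = min(27, 28)
= 27


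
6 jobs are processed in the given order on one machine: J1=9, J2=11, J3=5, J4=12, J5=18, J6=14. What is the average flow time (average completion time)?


Completion times:
  J1: completes at 9
  J2: completes at 20
  J3: completes at 25
  J4: completes at 37
  J5: completes at 55
  J6: completes at 69
Sum = 215
Average = 215/6
= 35.83


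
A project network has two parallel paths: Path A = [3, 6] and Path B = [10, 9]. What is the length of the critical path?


Path A: 3 + 6 = 9
Path B: 10 + 9 = 19
Critical path = longest = max(9, 19)
= 19 (Path B)


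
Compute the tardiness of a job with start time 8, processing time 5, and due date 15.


Completion = start + processing = 8 + 5 = 13
Tardiness = max(0, C - d) = max(0, 13 - 15)
= max(0, -2)
= 0


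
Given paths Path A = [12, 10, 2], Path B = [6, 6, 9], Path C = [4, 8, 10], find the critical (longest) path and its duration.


Path A: 12 + 10 + 2 = 24
Path B: 6 + 6 + 9 = 21
Path C: 4 + 8 + 10 = 22
Critical path = longest = max(24, 21, 22)
= 24 (Path A)


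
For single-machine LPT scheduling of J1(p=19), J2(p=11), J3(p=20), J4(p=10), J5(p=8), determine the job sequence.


LPT: sort by longest processing time first
  J3: p=20
  J1: p=19
  J2: p=11
  J4: p=10
  J5: p=8
Order: J3 → J1 → J2 → J4 → J5


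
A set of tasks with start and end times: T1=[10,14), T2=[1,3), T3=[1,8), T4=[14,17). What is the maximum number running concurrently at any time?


Check each time point for overlaps:
  t=1: 2 tasks active (T2, T3)
Max concurrent = 2


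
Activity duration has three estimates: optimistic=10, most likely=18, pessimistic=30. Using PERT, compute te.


te = (o + 4m + p) / 6
= (10 + 4×18 + 30) / 6
= (10 + 72 + 30) / 6
= 112 / 6
= 18.67


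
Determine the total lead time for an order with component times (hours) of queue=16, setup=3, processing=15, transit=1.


Lead time = queue + setup + processing + transit
= 16 + 3 + 15 + 1
= 35 hours


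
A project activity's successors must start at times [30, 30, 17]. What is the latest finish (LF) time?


LF = min of all successor start times
Successors start at: [30, 30, 17]
LF = min(30, 30, 17)
= 17


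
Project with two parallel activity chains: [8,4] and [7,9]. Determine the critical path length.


Path A: 8 + 4 = 12
Path B: 7 + 9 = 16
Critical path = longest = max(12, 16)
= 16 (Path B)


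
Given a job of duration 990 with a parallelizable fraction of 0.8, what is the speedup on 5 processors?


Amdahl's law: T_p = T × ((1-p) + p/N)
= 990 × ((1-0.8) + 0.8/5)
= 990 × (0.20 + 0.1600)
= 990 × 0.3600
= 356.40
Speedup = 990/356.40
= 2.78×


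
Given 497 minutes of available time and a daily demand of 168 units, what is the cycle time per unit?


Cycle time = available time / demand
= 497 / 168
= 2.96 min/unit


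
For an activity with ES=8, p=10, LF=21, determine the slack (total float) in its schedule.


EF = ES + duration = 8 + 10 = 18
LS = LF - duration = 21 - 10 = 11
Total Float = LF - EF = 21 - 18
(or LS - ES = 11 - 8)
= 3


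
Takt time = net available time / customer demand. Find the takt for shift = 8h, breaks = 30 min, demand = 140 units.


Available = 8×60 - 30 = 450 min
Takt time = 450 / 140
= 3.21 min/unit


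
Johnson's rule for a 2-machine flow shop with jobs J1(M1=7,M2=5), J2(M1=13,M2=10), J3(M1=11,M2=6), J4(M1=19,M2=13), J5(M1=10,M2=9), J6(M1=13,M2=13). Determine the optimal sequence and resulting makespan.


Johnson's rule:
Group 1 (M1≤M2, sort by M1): ['J6']
Group 2 (M1>M2, sort desc M2): ['J4', 'J2', 'J5', 'J3', 'J1']
Sequence: J6 → J4 → J2 → J5 → J3 → J1
Makespan calculation:
  J6: M1 done=13, M2 done=26
  J4: M1 done=32, M2 done=45
  J2: M1 done=45, M2 done=55
  J5: M1 done=55, M2 done=64
  J3: M1 done=66, M2 done=72
  J1: M1 done=73, M2 done=78
= Sequence: J6 → J4 → J2 → J5 → J3 → J1, Makespan: 78


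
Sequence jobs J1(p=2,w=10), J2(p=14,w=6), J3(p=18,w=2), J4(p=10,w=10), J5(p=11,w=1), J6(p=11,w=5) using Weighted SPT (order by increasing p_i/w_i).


WSPT (Smith's rule): sort by p/w ascending
  J1: p/w = 2/10 = 0.200
  J4: p/w = 10/10 = 1.000
  J6: p/w = 11/5 = 2.200
  J2: p/w = 14/6 = 2.333
  J3: p/w = 18/2 = 9.000
  J5: p/w = 11/1 = 11.000
Order: J1 → J4 → J6 → J2 → J3 → J5


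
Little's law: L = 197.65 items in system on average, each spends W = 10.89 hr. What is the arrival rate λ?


Little's law: L = λW → λ = L / W
= 197.65 / 10.89
= 18.15 per hour


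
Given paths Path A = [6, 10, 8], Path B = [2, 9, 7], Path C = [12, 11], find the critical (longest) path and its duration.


Path A: 6 + 10 + 8 = 24
Path B: 2 + 9 + 7 = 18
Path C: 12 + 11 = 23
Critical path = longest = max(24, 18, 23)
= 24 (Path A)


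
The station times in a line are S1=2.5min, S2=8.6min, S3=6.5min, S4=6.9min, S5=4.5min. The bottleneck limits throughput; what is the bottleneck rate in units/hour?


Bottleneck = longest station time
Station times: [2.5, 8.6, 6.5, 6.9, 4.5]
Max = 8.6 min
Rate = 60 / 8.6
= 6.98 units/hour (bottleneck: 8.6min)


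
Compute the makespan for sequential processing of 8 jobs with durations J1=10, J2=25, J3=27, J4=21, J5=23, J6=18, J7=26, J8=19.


Sequential makespan: sum all processing times
= 10 + 25 + 27 + 21 + 23 + 18 + 26 + 19
= 169 time units


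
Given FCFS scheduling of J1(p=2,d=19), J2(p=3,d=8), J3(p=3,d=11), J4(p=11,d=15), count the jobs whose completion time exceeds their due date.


Completion vs due date:
  J1: C=2, d=19 → on time
  J2: C=5, d=8 → on time
  J3: C=8, d=11 → on time
  J4: C=19, d=15 → TARDY
Tardy jobs: J4
Count = 1


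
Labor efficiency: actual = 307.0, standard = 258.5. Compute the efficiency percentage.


Efficiency = (actual / standard) × 100
= (307.0 / 258.5) × 100
= 118.8%


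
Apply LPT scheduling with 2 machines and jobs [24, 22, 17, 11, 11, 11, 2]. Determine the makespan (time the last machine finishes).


Jobs (LPT sorted): [24, 22, 17, 11, 11, 11, 2]
Machines: 2
  J=24 → Machine 1 (load: 0+24=24)
  J=22 → Machine 2 (load: 0+22=22)
  J=17 → Machine 2 (load: 22+17=39)
  J=11 → Machine 1 (load: 24+11=35)
  J=11 → Machine 1 (load: 35+11=46)
  J=11 → Machine 2 (load: 39+11=50)
  J=2 → Machine 1 (load: 46+2=48)
Machine loads: [48, 50]
Makespan = max = 50 time units


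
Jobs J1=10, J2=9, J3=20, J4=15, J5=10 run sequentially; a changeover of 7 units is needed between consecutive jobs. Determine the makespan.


Makespan = Σ processing + (n-1) × setup
= (10 + 9 + 20 + 15 + 10) + (5-1)×7
= 64 + 28
= 92 time units


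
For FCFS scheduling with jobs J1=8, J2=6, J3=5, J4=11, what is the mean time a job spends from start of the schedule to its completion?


Completion times:
  J1: completes at 8
  J2: completes at 14
  J3: completes at 19
  J4: completes at 30
Sum = 71
Average = 71/4
= 17.75


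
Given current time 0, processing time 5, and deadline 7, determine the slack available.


Slack = due - current_time - processing
= 7 - 0 - 5
= 2


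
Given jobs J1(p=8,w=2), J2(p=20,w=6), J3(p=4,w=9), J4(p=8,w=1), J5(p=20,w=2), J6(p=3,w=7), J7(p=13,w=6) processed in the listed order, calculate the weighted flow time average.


Completion times:
  J1: C=8, w×C=2×8=16
  J2: C=28, w×C=6×28=168
  J3: C=32, w×C=9×32=288
  J4: C=40, w×C=1×40=40
  J5: C=60, w×C=2×60=120
  J6: C=63, w×C=7×63=441
  J7: C=76, w×C=6×76=456
Sum w×C = 1529
Sum w = 33
Weighted avg = 1529/33
= 46.33


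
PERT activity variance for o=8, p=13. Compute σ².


σ² = ((p - o) / 6)² = (p - o)² / 36
= (13 - 8)² / 36
= 5² / 36
= 25 / 36
= 0.6944


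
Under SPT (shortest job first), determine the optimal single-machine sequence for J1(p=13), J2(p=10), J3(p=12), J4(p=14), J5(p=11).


SPT: sort by shortest processing time
  J2: p=10
  J5: p=11
  J3: p=12
  J1: p=13
  J4: p=14
Order: J2 → J5 → J3 → J1 → J4


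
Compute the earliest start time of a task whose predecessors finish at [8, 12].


ES = max of all predecessor completion times
Predecessors: [8, 12]
ES = max(8, 12)
= 12


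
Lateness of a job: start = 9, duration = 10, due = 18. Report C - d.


Completion = 9 + 10 = 19
Lateness = C - d = 19 - 18
= 1


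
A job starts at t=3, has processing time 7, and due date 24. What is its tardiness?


Completion = start + processing = 3 + 7 = 10
Tardiness = max(0, C - d) = max(0, 10 - 24)
= max(0, -14)
= 0


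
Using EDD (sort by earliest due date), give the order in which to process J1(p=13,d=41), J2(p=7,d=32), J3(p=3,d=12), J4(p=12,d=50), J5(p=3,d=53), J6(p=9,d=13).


EDD: sort by earliest due date
  J3: d=12, p=3
  J6: d=13, p=9
  J2: d=32, p=7
  J1: d=41, p=13
  J4: d=50, p=12
  J5: d=53, p=3
Order: J3 → J6 → J2 → J1 → J4 → J5


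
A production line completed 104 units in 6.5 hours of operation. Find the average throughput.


Throughput = units / time
= 104 / 6.5
= 16.0 units/hour


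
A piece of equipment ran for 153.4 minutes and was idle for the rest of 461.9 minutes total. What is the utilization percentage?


Utilization = busy / total × 100
= 153.4 / 461.9 × 100
= 33.2%


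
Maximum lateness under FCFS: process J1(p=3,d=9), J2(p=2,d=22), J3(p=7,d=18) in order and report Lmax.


Lateness per job (L = C - d):
  J1: C=3, d=9, L=-6
  J2: C=5, d=22, L=-17
  J3: C=12, d=18, L=-6
Lmax = max(-6, -17, -6)
= -6


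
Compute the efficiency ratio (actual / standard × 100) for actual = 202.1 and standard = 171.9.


Efficiency = (actual / standard) × 100
= (202.1 / 171.9) × 100
= 117.6%


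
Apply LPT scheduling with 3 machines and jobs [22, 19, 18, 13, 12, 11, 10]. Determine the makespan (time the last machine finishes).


Jobs (LPT sorted): [22, 19, 18, 13, 12, 11, 10]
Machines: 3
  J=22 → Machine 1 (load: 0+22=22)
  J=19 → Machine 2 (load: 0+19=19)
  J=18 → Machine 3 (load: 0+18=18)
  J=13 → Machine 3 (load: 18+13=31)
  J=12 → Machine 2 (load: 19+12=31)
  J=11 → Machine 1 (load: 22+11=33)
  J=10 → Machine 2 (load: 31+10=41)
Machine loads: [33, 41, 31]
Makespan = max = 41 time units


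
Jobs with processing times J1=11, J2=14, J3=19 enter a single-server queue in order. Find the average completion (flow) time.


Completion times:
  J1: completes at 11
  J2: completes at 25
  J3: completes at 44
Sum = 80
Average = 80/3
= 26.67


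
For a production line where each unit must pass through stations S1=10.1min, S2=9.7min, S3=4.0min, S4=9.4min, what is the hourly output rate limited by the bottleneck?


Bottleneck = longest station time
Station times: [10.1, 9.7, 4.0, 9.4]
Max = 10.1 min
Rate = 60 / 10.1
= 5.94 units/hour (bottleneck: 10.1min)


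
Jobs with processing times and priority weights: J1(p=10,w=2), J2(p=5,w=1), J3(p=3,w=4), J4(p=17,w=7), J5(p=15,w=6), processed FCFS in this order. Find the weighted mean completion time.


Completion times:
  J1: C=10, w×C=2×10=20
  J2: C=15, w×C=1×15=15
  J3: C=18, w×C=4×18=72
  J4: C=35, w×C=7×35=245
  J5: C=50, w×C=6×50=300
Sum w×C = 652
Sum w = 20
Weighted avg = 652/20
= 32.60


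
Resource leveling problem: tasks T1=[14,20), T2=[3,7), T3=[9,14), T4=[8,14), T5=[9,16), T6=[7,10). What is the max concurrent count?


Check each time point for overlaps:
  t=9: 4 tasks active (T3, T4, T5, T6)
Max concurrent = 4


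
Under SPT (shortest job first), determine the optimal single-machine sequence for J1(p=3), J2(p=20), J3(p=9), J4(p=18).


SPT: sort by shortest processing time
  J1: p=3
  J3: p=9
  J4: p=18
  J2: p=20
Order: J1 → J3 → J4 → J2


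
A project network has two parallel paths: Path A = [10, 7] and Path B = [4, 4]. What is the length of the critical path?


Path A: 10 + 7 = 17
Path B: 4 + 4 = 8
Critical path = longest = max(17, 8)
= 17 (Path A)


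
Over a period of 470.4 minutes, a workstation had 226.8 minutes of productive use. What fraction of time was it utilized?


Utilization = busy / total × 100
= 226.8 / 470.4 × 100
= 48.2%


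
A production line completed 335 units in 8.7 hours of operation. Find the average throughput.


Throughput = units / time
= 335 / 8.7
= 38.5 units/hour


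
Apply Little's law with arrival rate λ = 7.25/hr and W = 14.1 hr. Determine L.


Little's law: L = λ × W
= 7.25 × 14.1
= 102.22


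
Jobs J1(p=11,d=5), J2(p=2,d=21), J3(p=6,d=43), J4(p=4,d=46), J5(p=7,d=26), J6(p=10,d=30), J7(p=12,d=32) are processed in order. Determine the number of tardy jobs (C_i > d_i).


Completion vs due date:
  J1: C=11, d=5 → TARDY
  J2: C=13, d=21 → on time
  J3: C=19, d=43 → on time
  J4: C=23, d=46 → on time
  J5: C=30, d=26 → TARDY
  J6: C=40, d=30 → TARDY
  J7: C=52, d=32 → TARDY
Tardy jobs: J1, J5, J6, J7
Count = 4


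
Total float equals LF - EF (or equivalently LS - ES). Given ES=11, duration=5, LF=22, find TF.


EF = ES + duration = 11 + 5 = 16
LS = LF - duration = 22 - 5 = 17
Total Float = LF - EF = 22 - 16
(or LS - ES = 17 - 11)
= 6


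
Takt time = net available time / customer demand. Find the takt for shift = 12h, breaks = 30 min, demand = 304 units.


Available = 12×60 - 30 = 690 min
Takt time = 690 / 304
= 2.27 min/unit


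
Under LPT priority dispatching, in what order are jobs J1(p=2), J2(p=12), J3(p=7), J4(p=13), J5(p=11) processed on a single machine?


LPT: sort by longest processing time first
  J4: p=13
  J2: p=12
  J5: p=11
  J3: p=7
  J1: p=2
Order: J4 → J2 → J5 → J3 → J1


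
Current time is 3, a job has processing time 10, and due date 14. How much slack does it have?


Slack = due - current_time - processing
= 14 - 3 - 10
= 1


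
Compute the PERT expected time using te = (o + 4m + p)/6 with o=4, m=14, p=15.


te = (o + 4m + p) / 6
= (4 + 4×14 + 15) / 6
= (4 + 56 + 15) / 6
= 75 / 6
= 12.50


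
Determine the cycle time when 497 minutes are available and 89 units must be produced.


Cycle time = available time / demand
= 497 / 89
= 5.58 min/unit


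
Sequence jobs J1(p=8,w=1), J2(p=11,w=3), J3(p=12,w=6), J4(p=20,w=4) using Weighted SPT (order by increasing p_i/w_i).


WSPT (Smith's rule): sort by p/w ascending
  J3: p/w = 12/6 = 2.000
  J2: p/w = 11/3 = 3.667
  J4: p/w = 20/4 = 5.000
  J1: p/w = 8/1 = 8.000
Order: J3 → J2 → J4 → J1


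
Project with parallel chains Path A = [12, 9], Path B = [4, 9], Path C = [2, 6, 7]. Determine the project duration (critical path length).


Path A: 12 + 9 = 21
Path B: 4 + 9 = 13
Path C: 2 + 6 + 7 = 15
Critical path = longest = max(21, 13, 15)
= 21 (Path A)


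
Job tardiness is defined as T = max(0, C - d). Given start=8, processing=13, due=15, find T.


Completion = start + processing = 8 + 13 = 21
Tardiness = max(0, C - d) = max(0, 21 - 15)
= max(0, 6)
= 6


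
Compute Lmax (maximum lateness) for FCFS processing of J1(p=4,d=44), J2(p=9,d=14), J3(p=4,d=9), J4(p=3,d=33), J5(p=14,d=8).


Lateness per job (L = C - d):
  J1: C=4, d=44, L=-40
  J2: C=13, d=14, L=-1
  J3: C=17, d=9, L=8
  J4: C=20, d=33, L=-13
  J5: C=34, d=8, L=26
Lmax = max(-40, -1, 8, -13, 26)
= 26


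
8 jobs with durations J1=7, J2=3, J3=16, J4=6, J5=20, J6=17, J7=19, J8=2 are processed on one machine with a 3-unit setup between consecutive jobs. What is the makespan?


Makespan = Σ processing + (n-1) × setup
= (7 + 3 + 16 + 6 + 20 + 17 + 19 + 2) + (8-1)×3
= 90 + 21
= 111 time units


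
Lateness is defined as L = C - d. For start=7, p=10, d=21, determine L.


Completion = 7 + 10 = 17
Lateness = C - d = 17 - 21
= -4


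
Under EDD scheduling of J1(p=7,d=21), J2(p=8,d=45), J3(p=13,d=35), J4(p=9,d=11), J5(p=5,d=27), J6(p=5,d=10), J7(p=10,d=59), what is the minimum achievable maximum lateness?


EDD order: J6 → J4 → J1 → J5 → J3 → J2 → J7
Completion and lateness:
  J6: C=5, d=10, L=5-10=-5
  J4: C=14, d=11, L=14-11=3
  J1: C=21, d=21, L=21-21=0
  J5: C=26, d=27, L=26-27=-1
  J3: C=39, d=35, L=39-35=4
  J2: C=47, d=45, L=47-45=2
  J7: C=57, d=59, L=57-59=-2
Lmax = max(-5, 3, 0, -1, 4, 2, -2)
= 4


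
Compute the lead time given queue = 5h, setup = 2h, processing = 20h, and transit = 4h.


Lead time = queue + setup + processing + transit
= 5 + 2 + 20 + 4
= 31 hours


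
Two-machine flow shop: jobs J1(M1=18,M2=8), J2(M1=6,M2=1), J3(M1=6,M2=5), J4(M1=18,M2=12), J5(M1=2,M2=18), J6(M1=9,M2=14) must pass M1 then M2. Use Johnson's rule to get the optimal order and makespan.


Johnson's rule:
Group 1 (M1≤M2, sort by M1): ['J5', 'J6']
Group 2 (M1>M2, sort desc M2): ['J4', 'J1', 'J3', 'J2']
Sequence: J5 → J6 → J4 → J1 → J3 → J2
Makespan calculation:
  J5: M1 done=2, M2 done=20
  J6: M1 done=11, M2 done=34
  J4: M1 done=29, M2 done=46
  J1: M1 done=47, M2 done=55
  J3: M1 done=53, M2 done=60
  J2: M1 done=59, M2 done=61
= Sequence: J5 → J6 → J4 → J1 → J3 → J2, Makespan: 61


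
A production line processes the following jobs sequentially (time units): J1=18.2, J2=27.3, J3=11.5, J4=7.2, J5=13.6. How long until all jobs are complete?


Sequential makespan: sum all processing times
= 18.2 + 27.3 + 11.5 + 7.2 + 13.6
= 77.8 time units


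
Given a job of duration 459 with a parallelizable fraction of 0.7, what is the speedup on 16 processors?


Amdahl's law: T_p = T × ((1-p) + p/N)
= 459 × ((1-0.7) + 0.7/16)
= 459 × (0.30 + 0.0437)
= 459 × 0.3438
= 157.78
Speedup = 459/157.78
= 2.91×


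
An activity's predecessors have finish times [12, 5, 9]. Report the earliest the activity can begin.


ES = max of all predecessor completion times
Predecessors: [12, 5, 9]
ES = max(12, 5, 9)
= 12


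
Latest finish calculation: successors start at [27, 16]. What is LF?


LF = min of all successor start times
Successors start at: [27, 16]
LF = min(27, 16)
= 16


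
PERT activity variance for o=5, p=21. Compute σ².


σ² = ((p - o) / 6)² = (p - o)² / 36
= (21 - 5)² / 36
= 16² / 36
= 256 / 36
= 7.1111


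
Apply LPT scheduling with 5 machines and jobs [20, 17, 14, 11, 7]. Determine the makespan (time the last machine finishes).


Jobs (LPT sorted): [20, 17, 14, 11, 7]
Machines: 5
  J=20 → Machine 1 (load: 0+20=20)
  J=17 → Machine 2 (load: 0+17=17)
  J=14 → Machine 3 (load: 0+14=14)
  J=11 → Machine 4 (load: 0+11=11)
  J=7 → Machine 5 (load: 0+7=7)
Machine loads: [20, 17, 14, 11, 7]
Makespan = max = 20 time units


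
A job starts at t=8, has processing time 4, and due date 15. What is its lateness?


Completion = 8 + 4 = 12
Lateness = C - d = 12 - 15
= -3


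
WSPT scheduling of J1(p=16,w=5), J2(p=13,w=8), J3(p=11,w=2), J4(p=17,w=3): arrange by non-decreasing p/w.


WSPT (Smith's rule): sort by p/w ascending
  J2: p/w = 13/8 = 1.625
  J1: p/w = 16/5 = 3.200
  J3: p/w = 11/2 = 5.500
  J4: p/w = 17/3 = 5.667
Order: J2 → J1 → J3 → J4


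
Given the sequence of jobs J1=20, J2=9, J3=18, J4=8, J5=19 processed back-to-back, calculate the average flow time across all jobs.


Completion times:
  J1: completes at 20
  J2: completes at 29
  J3: completes at 47
  J4: completes at 55
  J5: completes at 74
Sum = 225
Average = 225/5
= 45.00


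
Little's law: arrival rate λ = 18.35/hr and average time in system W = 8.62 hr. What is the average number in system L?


Little's law: L = λ × W
= 18.35 × 8.62
= 158.18


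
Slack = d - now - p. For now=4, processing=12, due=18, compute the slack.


Slack = due - current_time - processing
= 18 - 4 - 12
= 2


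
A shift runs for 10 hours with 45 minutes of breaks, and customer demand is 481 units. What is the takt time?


Available = 10×60 - 45 = 555 min
Takt time = 555 / 481
= 1.15 min/unit


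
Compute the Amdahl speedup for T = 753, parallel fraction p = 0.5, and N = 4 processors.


Amdahl's law: T_p = T × ((1-p) + p/N)
= 753 × ((1-0.5) + 0.5/4)
= 753 × (0.50 + 0.1250)
= 753 × 0.6250
= 470.62
Speedup = 753/470.62
= 1.60×


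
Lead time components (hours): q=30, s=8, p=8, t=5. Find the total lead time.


Lead time = queue + setup + processing + transit
= 30 + 8 + 8 + 5
= 51 hours


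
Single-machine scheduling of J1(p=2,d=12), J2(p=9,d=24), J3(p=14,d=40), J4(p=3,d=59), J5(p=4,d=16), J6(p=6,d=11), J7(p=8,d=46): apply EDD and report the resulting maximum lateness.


EDD order: J6 → J1 → J5 → J2 → J3 → J7 → J4
Completion and lateness:
  J6: C=6, d=11, L=6-11=-5
  J1: C=8, d=12, L=8-12=-4
  J5: C=12, d=16, L=12-16=-4
  J2: C=21, d=24, L=21-24=-3
  J3: C=35, d=40, L=35-40=-5
  J7: C=43, d=46, L=43-46=-3
  J4: C=46, d=59, L=46-59=-13
Lmax = max(-5, -4, -4, -3, -5, -3, -13)
= -3
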